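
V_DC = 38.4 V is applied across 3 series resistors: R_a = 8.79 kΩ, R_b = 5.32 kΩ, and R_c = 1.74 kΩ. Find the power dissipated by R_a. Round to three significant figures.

ΣR = 15.85 kΩ → I = 38.4/15.85 = 2.423 mA.
P(R_a) = I²·R_a = (2.423)² × 8.79 = 51.59 mW.

P ≈ 51.6 mW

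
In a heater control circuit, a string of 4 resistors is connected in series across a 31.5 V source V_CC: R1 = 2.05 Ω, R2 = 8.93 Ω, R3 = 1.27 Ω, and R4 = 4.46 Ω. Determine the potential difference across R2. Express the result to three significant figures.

Series total: ΣR = 2.05 + 8.93 + 1.27 + 4.46 = 16.71 Ω.
By the voltage-divider rule, V = 31.5 × 8.930/16.71 = 16.83 V.

V ≈ 16.8 V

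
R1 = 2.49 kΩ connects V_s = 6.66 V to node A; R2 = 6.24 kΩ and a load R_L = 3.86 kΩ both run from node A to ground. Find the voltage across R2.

R2 ‖ R_L = (6.24 × 3.86)/(6.24 + 3.86) = 2.385 kΩ.
Voltage divider with the loaded lower leg: V_out = 6.66 × 2.385/(2.49 + 2.385) = 6.66 × 0.4892 = 3.258 V.

V_out ≈ 3.26 V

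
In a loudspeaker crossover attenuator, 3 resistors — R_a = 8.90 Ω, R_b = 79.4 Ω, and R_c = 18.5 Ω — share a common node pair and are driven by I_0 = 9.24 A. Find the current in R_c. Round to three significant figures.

I ≈ 2.79 A

ΣG = 1/8.90 + 1/79.4 + 1/18.5 = 0.1790.
R_c takes the fraction G_k/ΣG = 0.05405/0.1790 = 0.3020, so I = 9.24 × 0.3020 = 2.790 A.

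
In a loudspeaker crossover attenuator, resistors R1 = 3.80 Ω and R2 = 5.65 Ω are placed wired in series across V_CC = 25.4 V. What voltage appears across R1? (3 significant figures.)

V ≈ 10.2 V

Series total: ΣR = 3.80 + 5.65 = 9.450 Ω.
Voltage divider: V = V_CC · (3.800 / 9.450) = 25.4 × 0.4021 = 10.21 V.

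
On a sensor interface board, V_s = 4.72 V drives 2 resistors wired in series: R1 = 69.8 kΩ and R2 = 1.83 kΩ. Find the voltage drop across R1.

V ≈ 4.60 V

ΣR = 69.8 + 1.83 = 71.63 kΩ.
By the voltage-divider rule, V = 4.72 × 69.80/71.63 = 4.599 V.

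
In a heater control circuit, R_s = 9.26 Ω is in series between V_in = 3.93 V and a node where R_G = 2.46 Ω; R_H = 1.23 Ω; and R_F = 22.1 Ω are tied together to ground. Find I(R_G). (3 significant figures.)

Equivalent of the parallel group: R_p = 0.7907 Ω.
V_A = 3.93 × 0.7907/10.05 = 0.3092 V.
Branch current I = V_A/R_G = 0.3092/2.46 = 0.1257 A.
(Check via current divider: I_total = 0.3910 A; share G_k/ΣG = 0.3214 → same result.)

I ≈ 0.126 A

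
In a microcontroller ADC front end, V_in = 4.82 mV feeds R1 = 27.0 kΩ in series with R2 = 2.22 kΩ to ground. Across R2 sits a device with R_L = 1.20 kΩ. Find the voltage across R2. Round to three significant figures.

V_out ≈ 0.135 mV

R2 ‖ R_L = (2.22 × 1.20)/(2.22 + 1.20) = 0.7789 kΩ.
Voltage divider with the loaded lower leg: V_out = 4.82 × 0.7789/(27.0 + 0.7789) = 4.82 × 0.02804 = 0.1352 mV.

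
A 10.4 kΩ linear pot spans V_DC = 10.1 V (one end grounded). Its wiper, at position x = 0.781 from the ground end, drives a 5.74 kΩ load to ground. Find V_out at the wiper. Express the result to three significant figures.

V_out ≈ 6.02 V

Split the track: R_lower = x·R_p = 8.122 kΩ, R_upper = (1−x)·R_p = 2.278 kΩ.
(x·R_p) ‖ R_L = 3.363 kΩ.
Then V_out = V_DC · 3.363/(2.278 + 3.363) = 6.022 V.
(Unloaded: V_out = x·V_DC = 7.89 V.)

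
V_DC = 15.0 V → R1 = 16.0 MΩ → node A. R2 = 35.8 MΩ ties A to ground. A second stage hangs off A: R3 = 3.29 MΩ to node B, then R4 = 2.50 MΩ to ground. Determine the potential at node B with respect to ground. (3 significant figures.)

V_B ≈ 1.54 V

Looking into the second stage from A: R3 + R4 = 5.790 MΩ appears in parallel with R2.
Effective lower resistance at A: R2 ‖ 5.790 = 4.984 MΩ.
So V_A = 15.0 × 0.2375 = 3.563 V.
Stage 2 is unloaded, so V_B = V_A · R4/(R3+R4) = 3.563 × 2.50/5.790 = 1.538 V.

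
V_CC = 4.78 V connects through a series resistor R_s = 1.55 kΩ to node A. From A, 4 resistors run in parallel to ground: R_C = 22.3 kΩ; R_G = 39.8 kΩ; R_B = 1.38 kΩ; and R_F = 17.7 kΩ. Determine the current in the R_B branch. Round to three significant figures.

I ≈ 1.49 mA

Parallel bank: R_p = 1/(1/22.3 + 1/39.8 + 1/1.38 + 1/17.7) = 1.175 kΩ.
V_A by voltage divider: V_A = 4.78 × 1.175/(1.55 + 1.175) = 2.061 V.
Branch current I = V_A/R_B = 2.061/1.38 = 1.494 mA.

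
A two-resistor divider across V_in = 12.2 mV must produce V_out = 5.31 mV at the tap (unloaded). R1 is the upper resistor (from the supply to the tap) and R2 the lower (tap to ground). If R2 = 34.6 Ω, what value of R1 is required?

Required fraction k = V_out/V_in = 0.4352.
Rearranging, R1 = R2·(1−k)/k = 34.6 × 1.298 = 44.90 Ω.

R1 ≈ 44.9 Ω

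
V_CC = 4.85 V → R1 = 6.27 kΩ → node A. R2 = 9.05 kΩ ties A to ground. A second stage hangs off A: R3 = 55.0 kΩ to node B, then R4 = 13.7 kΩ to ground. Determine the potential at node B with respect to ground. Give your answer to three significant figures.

V_B ≈ 0.542 V

The second stage (R3 + R4 = 68.70 kΩ) loads node A in parallel with R2.
R2 ‖ (R3+R4) = 7.997 kΩ.
So V_A = 4.85 × 0.5605 = 2.718 V.
Stage 2 is unloaded, so V_B = V_A · R4/(R3+R4) = 2.718 × 13.7/68.70 = 0.5421 V.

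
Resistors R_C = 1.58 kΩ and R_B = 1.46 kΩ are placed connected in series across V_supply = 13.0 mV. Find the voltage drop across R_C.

V ≈ 6.76 mV

Total series resistance ΣR = 1.58 + 1.46 = 3.040 kΩ.
V = V_supply · R/ΣR = 13.0 × 0.5197 = 6.757 mV.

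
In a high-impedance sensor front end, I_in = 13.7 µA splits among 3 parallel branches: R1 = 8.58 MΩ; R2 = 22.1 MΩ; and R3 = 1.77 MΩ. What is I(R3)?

I ≈ 10.7 µA

Total conductance ΣG = 1/8.58 + 1/22.1 + 1/1.77 = 0.7268 (units of 1/MΩ).
R3 takes the fraction G_k/ΣG = 0.5650/0.7268 = 0.7774, so I = 13.7 × 0.7774 = 10.65 µA.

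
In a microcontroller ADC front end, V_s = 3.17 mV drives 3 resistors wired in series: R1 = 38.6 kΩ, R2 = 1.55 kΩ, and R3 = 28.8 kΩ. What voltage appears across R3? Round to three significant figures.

Series total: ΣR = 38.6 + 1.55 + 28.8 = 68.95 kΩ.
By the voltage-divider rule, V = 3.17 × 28.80/68.95 = 1.324 mV.

V ≈ 1.32 mV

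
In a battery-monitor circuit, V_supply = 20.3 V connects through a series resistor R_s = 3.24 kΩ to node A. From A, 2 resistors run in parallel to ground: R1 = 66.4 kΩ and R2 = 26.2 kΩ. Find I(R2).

I ≈ 0.661 mA

Parallel bank: R_p = 1/(1/66.4 + 1/26.2) = 18.79 kΩ.
V_A by voltage divider: V_A = 20.3 × 18.79/(3.24 + 18.79) = 17.31 V.
Branch current I = V_A/R2 = 17.31/26.2 = 0.6608 mA.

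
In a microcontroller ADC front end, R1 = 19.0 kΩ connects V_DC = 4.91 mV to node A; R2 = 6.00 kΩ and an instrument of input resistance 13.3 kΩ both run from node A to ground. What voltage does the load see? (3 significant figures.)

The load sits in parallel with R2, giving an effective lower resistance R2' = R2·R_L/(R2+R_L) = 4.135 kΩ.
Voltage divider with the loaded lower leg: V_out = 4.91 × 4.135/(19.0 + 4.135) = 4.91 × 0.1787 = 0.8775 mV.
(Unloaded it would be 1.18 mV; the load pulls it down.)

V_out ≈ 0.878 mV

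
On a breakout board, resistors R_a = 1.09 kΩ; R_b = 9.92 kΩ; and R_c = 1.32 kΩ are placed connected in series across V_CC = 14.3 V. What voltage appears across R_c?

Total series resistance ΣR = 1.09 + 9.92 + 1.32 = 12.33 kΩ.
By the voltage-divider rule, V = 14.3 × 1.320/12.33 = 1.531 V.

V ≈ 1.53 V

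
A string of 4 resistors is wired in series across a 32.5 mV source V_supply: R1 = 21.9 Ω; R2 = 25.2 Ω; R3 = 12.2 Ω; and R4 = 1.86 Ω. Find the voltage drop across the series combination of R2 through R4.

ΣR = 21.9 + 25.2 + 12.2 + 1.86 = 61.16 Ω.
R_{R2..R4} = 25.2 + 12.2 + 1.86 = 39.26 Ω.
By the voltage-divider rule, V = 32.5 × 39.26/61.16 = 20.86 mV.

V ≈ 20.9 mV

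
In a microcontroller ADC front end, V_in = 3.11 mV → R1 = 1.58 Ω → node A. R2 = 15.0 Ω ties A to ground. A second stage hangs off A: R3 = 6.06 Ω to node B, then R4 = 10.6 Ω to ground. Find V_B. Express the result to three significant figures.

V_B ≈ 1.65 mV

Node A sees R2 in parallel with the series input of stage 2, R3 + R4 = 16.66 Ω.
R2 ‖ (R3+R4) = 7.893 Ω.
V_A = 3.11 × 7.893/(1.58 + 7.893) = 2.591 mV.
V_B = V_A × 0.6363 = 1.649 mV.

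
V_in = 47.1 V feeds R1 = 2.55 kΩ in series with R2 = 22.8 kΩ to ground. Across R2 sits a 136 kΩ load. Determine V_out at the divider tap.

The load sits in parallel with R2, giving an effective lower resistance R2' = R2·R_L/(R2+R_L) = 19.53 kΩ.
Then V_out = V_in · R2'/(R1 + R2') = 47.1 × 19.53/22.08 = 41.66 V.

V_out ≈ 41.7 V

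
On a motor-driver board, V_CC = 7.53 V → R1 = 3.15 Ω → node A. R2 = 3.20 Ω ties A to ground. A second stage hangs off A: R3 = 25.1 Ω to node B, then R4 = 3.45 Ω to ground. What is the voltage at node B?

The second stage (R3 + R4 = 28.55 Ω) loads node A in parallel with R2.
Effective lower resistance at A: R2 ‖ 28.55 = 2.877 Ω.
First divider: V_A = V_CC · 2.877/(3.15 + 2.877) = 3.595 V.
Stage 2 is unloaded, so V_B = V_A · R4/(R3+R4) = 3.595 × 3.45/28.55 = 0.4344 V.

V_B ≈ 0.434 V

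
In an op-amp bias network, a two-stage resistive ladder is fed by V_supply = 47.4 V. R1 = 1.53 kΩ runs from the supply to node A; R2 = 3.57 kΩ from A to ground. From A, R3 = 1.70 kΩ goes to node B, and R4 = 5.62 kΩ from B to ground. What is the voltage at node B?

V_B ≈ 22.2 V

Looking into the second stage from A: R3 + R4 = 7.320 kΩ appears in parallel with R2.
Effective lower resistance at A: R2 ‖ 7.320 = 2.400 kΩ.
First divider: V_A = V_supply · 2.400/(1.53 + 2.400) = 28.95 V.
Then the unloaded second divider: V_B = V_A × R4/(R3+R4) = 28.95 × 0.7678 = 22.22 V.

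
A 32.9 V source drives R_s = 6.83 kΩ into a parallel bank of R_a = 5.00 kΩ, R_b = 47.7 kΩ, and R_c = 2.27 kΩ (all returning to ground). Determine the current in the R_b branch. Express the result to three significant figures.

Combine the parallel branches: R_p = (1/5.00 + 1/47.7 + 1/2.27)⁻¹ = 1.512 kΩ.
V_A = 32.9 × 1.512/8.342 = 5.962 V.
I(R_b) = V_A / R_b = 5.962/47.7 = 0.1250 mA.

I ≈ 0.125 mA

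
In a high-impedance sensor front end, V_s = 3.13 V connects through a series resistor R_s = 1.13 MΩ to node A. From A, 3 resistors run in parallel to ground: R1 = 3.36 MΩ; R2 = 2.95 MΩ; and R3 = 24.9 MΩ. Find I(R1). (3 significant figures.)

Combine the parallel branches: R_p = (1/3.36 + 1/2.95 + 1/24.9)⁻¹ = 1.478 MΩ.
V_A by voltage divider: V_A = 3.13 × 1.478/(1.13 + 1.478) = 1.774 V.
I(R1) = V_A / R1 = 1.774/3.36 = 0.5279 µA.

I ≈ 0.528 µA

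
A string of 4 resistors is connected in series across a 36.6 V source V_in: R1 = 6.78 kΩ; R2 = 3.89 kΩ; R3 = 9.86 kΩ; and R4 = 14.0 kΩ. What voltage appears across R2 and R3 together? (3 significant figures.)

V ≈ 14.6 V

ΣR = 6.78 + 3.89 + 9.86 + 14.0 = 34.53 kΩ.
R_{R2..R3} = 3.89 + 9.86 = 13.75 kΩ.
Voltage divider: V = V_in · (13.75 / 34.53) = 36.6 × 0.3982 = 14.57 V.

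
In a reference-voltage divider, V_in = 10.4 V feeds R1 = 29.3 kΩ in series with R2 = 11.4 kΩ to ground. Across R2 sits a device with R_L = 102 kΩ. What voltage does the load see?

First combine the lower leg with the load: R2 ‖ R_L = 10.25 kΩ.
Now apply the divider: V_out = 10.4 × 0.2592 = 2.696 V.

V_out ≈ 2.70 V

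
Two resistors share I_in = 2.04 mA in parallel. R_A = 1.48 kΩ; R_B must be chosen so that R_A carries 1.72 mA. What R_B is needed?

R_B ≈ 7.96 kΩ

In a two-way split, I_A/I_in = R_B/(R_A + R_B).
With f = 0.8431, R_B = R_A · f/(1−f) = 1.48 × 5.375 = 7.955 kΩ.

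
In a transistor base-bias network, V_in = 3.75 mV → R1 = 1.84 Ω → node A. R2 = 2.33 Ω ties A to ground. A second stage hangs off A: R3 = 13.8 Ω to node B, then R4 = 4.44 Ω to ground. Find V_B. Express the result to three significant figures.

The second stage (R3 + R4 = 18.24 Ω) loads node A in parallel with R2.
R2 ‖ (R3+R4) = 2.066 Ω.
First divider: V_A = V_in · 2.066/(1.84 + 2.066) = 1.984 mV.
Stage 2 is unloaded, so V_B = V_A · R4/(R3+R4) = 1.984 × 4.44/18.24 = 0.4828 mV.

V_B ≈ 0.483 mV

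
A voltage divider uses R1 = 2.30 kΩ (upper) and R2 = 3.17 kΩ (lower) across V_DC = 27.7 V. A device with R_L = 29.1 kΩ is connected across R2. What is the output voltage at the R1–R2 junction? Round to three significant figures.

First combine the lower leg with the load: R2 ‖ R_L = 2.859 kΩ.
Then V_out = V_DC · R2'/(R1 + R2') = 27.7 × 2.859/5.159 = 15.35 V.

V_out ≈ 15.3 V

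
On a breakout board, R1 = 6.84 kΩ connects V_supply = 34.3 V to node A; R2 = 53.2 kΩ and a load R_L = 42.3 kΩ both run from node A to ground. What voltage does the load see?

The load sits in parallel with R2, giving an effective lower resistance R2' = R2·R_L/(R2+R_L) = 23.56 kΩ.
Now apply the divider: V_out = 34.3 × 0.7750 = 26.58 V.
(Unloaded it would be 30.4 V; the load pulls it down.)

V_out ≈ 26.6 V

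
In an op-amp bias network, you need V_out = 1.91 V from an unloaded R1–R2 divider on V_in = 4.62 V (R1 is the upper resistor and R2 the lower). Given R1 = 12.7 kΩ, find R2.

The divider ratio is R2/(R1+R2) = 1.91/4.62 = 0.4134.
Rearranging, R2 = R1·k/(1−k) = 12.7 × 0.7048 = 8.951 kΩ.

R2 ≈ 8.95 kΩ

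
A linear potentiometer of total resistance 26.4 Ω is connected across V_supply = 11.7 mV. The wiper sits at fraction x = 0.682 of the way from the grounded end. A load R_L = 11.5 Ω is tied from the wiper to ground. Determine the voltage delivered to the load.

V_out ≈ 5.33 mV

Lower segment x·R_p = 18.00 Ω; upper segment (1−x)·R_p = 8.395 Ω.
Lower segment in parallel with the load: 18.00 ‖ 11.5 = 7.018 Ω.
Then V_out = V_supply · 7.018/(8.395 + 7.018) = 5.327 mV.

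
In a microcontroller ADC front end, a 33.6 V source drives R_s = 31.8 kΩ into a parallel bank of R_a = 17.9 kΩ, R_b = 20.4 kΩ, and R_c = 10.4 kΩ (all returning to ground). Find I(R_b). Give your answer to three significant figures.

Combine the parallel branches: R_p = (1/17.9 + 1/20.4 + 1/10.4)⁻¹ = 4.974 kΩ.
V_A = 33.6 × 4.974/36.77 = 4.545 V.
Branch current I = V_A/R_b = 4.545/20.4 = 0.2228 mA.

I ≈ 0.223 mA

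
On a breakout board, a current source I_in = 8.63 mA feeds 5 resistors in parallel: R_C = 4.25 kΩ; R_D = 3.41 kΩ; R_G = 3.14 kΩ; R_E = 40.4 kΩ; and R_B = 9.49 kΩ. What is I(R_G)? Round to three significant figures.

Total conductance ΣG = 1/4.25 + 1/3.41 + 1/3.14 + 1/40.4 + 1/9.49 = 0.9771 (units of 1/kΩ).
Current divider: I(R_G) = I_in · G_k/ΣG = 8.63 × (0.3185/0.9771) = 8.63 × 0.3259 = 2.813 mA.

I ≈ 2.81 mA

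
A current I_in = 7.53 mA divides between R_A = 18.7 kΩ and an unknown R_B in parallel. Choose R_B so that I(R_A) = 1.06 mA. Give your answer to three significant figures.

R_B ≈ 3.06 kΩ

Two-branch current divider: I_A = I_in · R_B/(R_A + R_B).
1.06/7.53 = R_B/(R_A + R_B) → R_B = R_A · (0.1408)/(1 − 0.1408) = 18.7 × 0.1638 = 3.064 kΩ.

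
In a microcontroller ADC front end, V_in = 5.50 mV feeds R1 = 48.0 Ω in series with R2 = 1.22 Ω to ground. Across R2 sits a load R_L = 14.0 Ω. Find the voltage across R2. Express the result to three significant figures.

V_out ≈ 0.126 mV

The load sits in parallel with R2, giving an effective lower resistance R2' = R2·R_L/(R2+R_L) = 1.122 Ω.
Voltage divider with the loaded lower leg: V_out = 5.50 × 1.122/(48.0 + 1.122) = 5.50 × 0.02285 = 0.1256 mV.
(Unloaded it would be 0.136 mV; the load pulls it down.)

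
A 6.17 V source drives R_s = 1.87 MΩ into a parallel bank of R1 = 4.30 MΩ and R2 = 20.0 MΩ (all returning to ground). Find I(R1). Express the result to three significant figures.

I ≈ 0.939 µA

Parallel bank: R_p = 1/(1/4.30 + 1/20.0) = 3.539 MΩ.
V_A = 6.17 × 3.539/5.409 = 4.037 V.
I(R1) = V_A / R1 = 4.037/4.30 = 0.9388 µA.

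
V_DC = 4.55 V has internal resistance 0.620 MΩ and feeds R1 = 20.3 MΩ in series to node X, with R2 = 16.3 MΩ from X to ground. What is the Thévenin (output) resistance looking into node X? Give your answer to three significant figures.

R_th ≈ 9.16 MΩ

R1' = 0.620 + 20.3 = 20.92 MΩ (source resistance + R1).
With V_DC suppressed (replaced by a short), R_th = R1' ‖ R2 = (20.92 × 16.3)/(20.92 + 16.3) = 9.162 MΩ.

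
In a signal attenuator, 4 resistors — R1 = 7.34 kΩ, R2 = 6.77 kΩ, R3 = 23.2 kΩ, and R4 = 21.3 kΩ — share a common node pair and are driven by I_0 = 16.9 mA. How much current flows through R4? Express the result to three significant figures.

ΣG = 1/7.34 + 1/6.77 + 1/23.2 + 1/21.3 = 0.3740.
Current divider: I(R4) = I_0 · G_k/ΣG = 16.9 × (0.04695/0.3740) = 16.9 × 0.1255 = 2.121 mA.

I ≈ 2.12 mA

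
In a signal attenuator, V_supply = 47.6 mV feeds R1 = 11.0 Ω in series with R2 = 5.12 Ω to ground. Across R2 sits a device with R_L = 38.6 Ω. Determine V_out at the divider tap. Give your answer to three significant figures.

The load sits in parallel with R2, giving an effective lower resistance R2' = R2·R_L/(R2+R_L) = 4.520 Ω.
Voltage divider with the loaded lower leg: V_out = 47.6 × 4.520/(11.0 + 4.520) = 47.6 × 0.2913 = 13.86 mV.

V_out ≈ 13.9 mV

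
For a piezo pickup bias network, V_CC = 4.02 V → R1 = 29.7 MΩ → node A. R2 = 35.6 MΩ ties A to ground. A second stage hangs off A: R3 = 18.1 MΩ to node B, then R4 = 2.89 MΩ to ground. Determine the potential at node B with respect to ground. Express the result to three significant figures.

Node A sees R2 in parallel with the series input of stage 2, R3 + R4 = 20.99 MΩ.
R2 ‖ (R3+R4) = 13.20 MΩ.
So V_A = 4.02 × 0.3078 = 1.237 V.
Stage 2 is unloaded, so V_B = V_A · R4/(R3+R4) = 1.237 × 2.89/20.99 = 0.1703 V.

V_B ≈ 0.170 V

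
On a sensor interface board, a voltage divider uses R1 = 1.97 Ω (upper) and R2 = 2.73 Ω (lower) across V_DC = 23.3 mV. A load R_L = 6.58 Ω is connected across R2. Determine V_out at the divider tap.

The load sits in parallel with R2, giving an effective lower resistance R2' = R2·R_L/(R2+R_L) = 1.929 Ω.
Voltage divider with the loaded lower leg: V_out = 23.3 × 1.929/(1.97 + 1.929) = 23.3 × 0.4948 = 11.53 mV.
(Unloaded it would be 13.5 mV; the load pulls it down.)

V_out ≈ 11.5 mV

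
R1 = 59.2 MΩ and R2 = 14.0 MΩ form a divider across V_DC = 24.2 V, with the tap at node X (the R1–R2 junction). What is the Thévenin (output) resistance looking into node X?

Zeroing V_DC shorts the top of R1 to ground, so R_th = R1 ‖ R2 = 11.32 MΩ.

R_th ≈ 11.3 MΩ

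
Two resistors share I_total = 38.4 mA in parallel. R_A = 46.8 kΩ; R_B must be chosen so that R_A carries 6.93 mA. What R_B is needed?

The fraction through R_A equals R_B/(R_A+R_B).
With f = 0.1805, R_B = R_A · f/(1−f) = 46.8 × 0.2202 = 10.31 kΩ.

R_B ≈ 10.3 kΩ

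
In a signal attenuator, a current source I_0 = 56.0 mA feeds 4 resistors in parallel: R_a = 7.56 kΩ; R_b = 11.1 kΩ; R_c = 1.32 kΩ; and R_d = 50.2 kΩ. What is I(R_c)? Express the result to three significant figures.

I ≈ 42.4 mA

Total conductance ΣG = 1/7.56 + 1/11.1 + 1/1.32 + 1/50.2 = 0.9999 (units of 1/kΩ).
By the current-divider rule, I = I_0 · G_k/ΣG = 56.0 × 0.7577 = 42.43 mA.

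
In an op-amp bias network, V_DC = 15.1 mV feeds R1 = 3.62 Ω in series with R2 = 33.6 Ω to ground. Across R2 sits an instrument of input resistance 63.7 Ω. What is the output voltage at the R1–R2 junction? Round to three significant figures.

First combine the lower leg with the load: R2 ‖ R_L = 22.00 Ω.
Then V_out = V_DC · R2'/(R1 + R2') = 15.1 × 22.00/25.62 = 12.97 mV.

V_out ≈ 13.0 mV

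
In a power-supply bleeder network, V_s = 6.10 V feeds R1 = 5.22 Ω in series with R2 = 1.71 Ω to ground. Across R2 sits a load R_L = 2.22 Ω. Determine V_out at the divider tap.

The load sits in parallel with R2, giving an effective lower resistance R2' = R2·R_L/(R2+R_L) = 0.9660 Ω.
Then V_out = V_s · R2'/(R1 + R2') = 6.10 × 0.9660/6.186 = 0.9525 V.
(Unloaded it would be 1.51 V; the load pulls it down.)

V_out ≈ 0.953 V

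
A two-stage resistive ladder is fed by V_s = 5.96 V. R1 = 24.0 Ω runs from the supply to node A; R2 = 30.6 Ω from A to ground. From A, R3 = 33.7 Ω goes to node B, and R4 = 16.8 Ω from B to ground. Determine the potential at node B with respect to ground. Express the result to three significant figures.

Looking into the second stage from A: R3 + R4 = 50.50 Ω appears in parallel with R2.
R2 ‖ (R3+R4) = 19.05 Ω.
First divider: V_A = V_s · 19.05/(24.0 + 19.05) = 2.638 V.
V_B = V_A × 0.3327 = 0.8775 V.

V_B ≈ 0.877 V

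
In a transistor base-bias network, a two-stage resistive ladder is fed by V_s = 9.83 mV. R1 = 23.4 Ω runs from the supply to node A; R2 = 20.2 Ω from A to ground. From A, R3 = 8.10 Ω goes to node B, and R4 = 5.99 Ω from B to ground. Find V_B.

Node A sees R2 in parallel with the series input of stage 2, R3 + R4 = 14.09 Ω.
R2 ‖ (R3+R4) = 8.300 Ω.
First divider: V_A = V_s · 8.300/(23.4 + 8.300) = 2.574 mV.
Stage 2 is unloaded, so V_B = V_A · R4/(R3+R4) = 2.574 × 5.99/14.09 = 1.094 mV.

V_B ≈ 1.09 mV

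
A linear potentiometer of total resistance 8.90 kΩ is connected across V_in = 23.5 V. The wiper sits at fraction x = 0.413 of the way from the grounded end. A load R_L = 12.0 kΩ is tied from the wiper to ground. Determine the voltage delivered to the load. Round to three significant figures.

V_out ≈ 8.23 V

The pot divides into 5.224 kΩ above the wiper and 3.676 kΩ below.
R_L loads the lower segment: effective lower R = 2.814 kΩ.
Loaded-divider output: V_out = 23.5 × 0.3501 = 8.226 V.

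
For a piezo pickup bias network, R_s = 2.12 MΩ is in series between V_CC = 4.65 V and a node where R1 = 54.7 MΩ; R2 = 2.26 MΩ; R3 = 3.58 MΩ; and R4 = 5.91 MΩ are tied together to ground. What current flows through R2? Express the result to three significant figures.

Combine the parallel branches: R_p = (1/54.7 + 1/2.26 + 1/3.58 + 1/5.91)⁻¹ = 1.100 MΩ.
Node voltage V_A = V_CC · R_p/(R_s + R_p) = 4.65 × 0.3416 = 1.588 V.
I(R2) = V_A / R2 = 1.588/2.26 = 0.7028 µA.

I ≈ 0.703 µA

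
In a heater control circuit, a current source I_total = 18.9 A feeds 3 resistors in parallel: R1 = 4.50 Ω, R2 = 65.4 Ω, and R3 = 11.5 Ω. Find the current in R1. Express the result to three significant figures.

ΣG = 1/4.50 + 1/65.4 + 1/11.5 = 0.3245.
R1 takes the fraction G_k/ΣG = 0.2222/0.3245 = 0.6849, so I = 18.9 × 0.6849 = 12.94 A.

I ≈ 12.9 A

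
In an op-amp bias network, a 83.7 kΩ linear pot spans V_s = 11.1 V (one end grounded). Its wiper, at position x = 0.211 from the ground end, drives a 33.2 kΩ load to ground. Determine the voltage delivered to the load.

Lower segment x·R_p = 17.66 kΩ; upper segment (1−x)·R_p = 66.04 kΩ.
Lower segment in parallel with the load: 17.66 ‖ 33.2 = 11.53 kΩ.
Loaded-divider output: V_out = 11.1 × 0.1486 = 1.650 V.
(Unloaded: V_out = x·V_s = 2.34 V.)

V_out ≈ 1.65 V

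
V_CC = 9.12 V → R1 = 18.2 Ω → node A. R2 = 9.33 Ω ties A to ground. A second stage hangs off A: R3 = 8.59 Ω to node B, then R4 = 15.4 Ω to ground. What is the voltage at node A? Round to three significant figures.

V_A ≈ 2.46 V

Looking into the second stage from A: R3 + R4 = 23.99 Ω appears in parallel with R2.
R2 ‖ (R3+R4) = 6.717 Ω.
So V_A = 9.12 × 0.2696 = 2.459 V.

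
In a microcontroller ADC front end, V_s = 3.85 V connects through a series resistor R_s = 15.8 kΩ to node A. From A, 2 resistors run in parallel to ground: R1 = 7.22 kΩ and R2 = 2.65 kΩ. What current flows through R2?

Parallel bank: R_p = 1/(1/7.22 + 1/2.65) = 1.939 kΩ.
V_A = 3.85 × 1.939/17.74 = 0.4207 V.
Branch current I = V_A/R2 = 0.4207/2.65 = 0.1588 mA.

I ≈ 0.159 mA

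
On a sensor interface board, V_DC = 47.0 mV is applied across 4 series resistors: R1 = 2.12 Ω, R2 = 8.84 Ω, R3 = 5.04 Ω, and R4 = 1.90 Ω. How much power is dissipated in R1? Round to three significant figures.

P ≈ 14.6 µW

Series current I = V_DC/ΣR = 47.0/17.90 = 2.626 mA.
P = I²R = 6.894 × 2.12 = 14.62 µW.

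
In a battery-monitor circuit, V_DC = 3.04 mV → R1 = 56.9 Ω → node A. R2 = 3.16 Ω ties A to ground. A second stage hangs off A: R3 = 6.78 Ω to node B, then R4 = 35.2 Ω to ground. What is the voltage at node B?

Node A sees R2 in parallel with the series input of stage 2, R3 + R4 = 41.98 Ω.
Effective lower resistance at A: R2 ‖ 41.98 = 2.939 Ω.
V_A = 3.04 × 2.939/(56.9 + 2.939) = 0.1493 mV.
V_B = V_A × 0.8385 = 0.1252 mV.

V_B ≈ 0.125 mV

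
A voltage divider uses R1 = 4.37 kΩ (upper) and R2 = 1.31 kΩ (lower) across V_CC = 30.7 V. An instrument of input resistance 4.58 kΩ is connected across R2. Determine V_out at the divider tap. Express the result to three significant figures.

First combine the lower leg with the load: R2 ‖ R_L = 1.019 kΩ.
Voltage divider with the loaded lower leg: V_out = 30.7 × 1.019/(4.37 + 1.019) = 30.7 × 0.1890 = 5.803 V.

V_out ≈ 5.80 V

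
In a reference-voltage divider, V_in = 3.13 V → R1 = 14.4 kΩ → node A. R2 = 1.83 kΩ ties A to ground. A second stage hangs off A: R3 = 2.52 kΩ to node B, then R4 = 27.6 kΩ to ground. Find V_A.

Looking into the second stage from A: R3 + R4 = 30.12 kΩ appears in parallel with R2.
R2 ‖ (R3+R4) = 1.725 kΩ.
V_A = 3.13 × 1.725/(14.4 + 1.725) = 0.3349 V.

V_A ≈ 0.335 V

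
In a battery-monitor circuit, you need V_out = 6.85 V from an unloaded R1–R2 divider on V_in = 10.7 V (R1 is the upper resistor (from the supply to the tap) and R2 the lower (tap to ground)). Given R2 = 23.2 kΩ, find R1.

V_out/V_in = R2/(R1+R2) = 0.6402.
R1 = R2·(1/k − 1) = 23.2 × 0.5620 = 13.04 kΩ.

R1 ≈ 13.0 kΩ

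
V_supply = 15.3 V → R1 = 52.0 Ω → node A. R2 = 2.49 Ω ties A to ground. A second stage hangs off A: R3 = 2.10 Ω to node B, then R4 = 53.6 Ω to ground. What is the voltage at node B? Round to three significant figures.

The second stage (R3 + R4 = 55.70 Ω) loads node A in parallel with R2.
Effective lower resistance at A: R2 ‖ 55.70 = 2.383 Ω.
So V_A = 15.3 × 0.04383 = 0.6705 V.
Then the unloaded second divider: V_B = V_A × R4/(R3+R4) = 0.6705 × 0.9623 = 0.6453 V.

V_B ≈ 0.645 V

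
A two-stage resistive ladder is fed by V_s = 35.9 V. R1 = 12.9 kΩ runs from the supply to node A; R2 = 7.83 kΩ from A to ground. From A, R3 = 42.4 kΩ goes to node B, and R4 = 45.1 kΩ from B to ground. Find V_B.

Looking into the second stage from A: R3 + R4 = 87.50 kΩ appears in parallel with R2.
Effective lower resistance at A: R2 ‖ 87.50 = 7.187 kΩ.
V_A = 35.9 × 7.187/(12.9 + 7.187) = 12.84 V.
V_B = V_A × 0.5154 = 6.620 V.

V_B ≈ 6.62 V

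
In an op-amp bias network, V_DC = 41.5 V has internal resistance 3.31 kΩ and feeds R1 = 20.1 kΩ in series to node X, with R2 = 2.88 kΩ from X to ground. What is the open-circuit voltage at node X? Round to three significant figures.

V_th ≈ 4.55 V

R1' = 3.31 + 20.1 = 23.41 kΩ (source resistance + R1).
With X open, the divider is unloaded: V_th = 41.5 × 2.88/26.29 = 4.546 V.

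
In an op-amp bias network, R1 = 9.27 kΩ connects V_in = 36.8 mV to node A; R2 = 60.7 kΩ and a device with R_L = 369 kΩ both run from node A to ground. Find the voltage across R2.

V_out ≈ 31.2 mV

R2 ‖ R_L = (60.7 × 369)/(60.7 + 369) = 52.13 kΩ.
Now apply the divider: V_out = 36.8 × 0.8490 = 31.24 mV.
(Unloaded it would be 31.9 mV; the load pulls it down.)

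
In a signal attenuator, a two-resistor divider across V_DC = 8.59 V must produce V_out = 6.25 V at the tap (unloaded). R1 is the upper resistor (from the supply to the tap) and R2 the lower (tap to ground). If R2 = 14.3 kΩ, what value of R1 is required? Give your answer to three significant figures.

R1 ≈ 5.35 kΩ

V_out/V_DC = R2/(R1+R2) = 0.7276.
R1 = R2·(1/k − 1) = 14.3 × 0.3744 = 5.354 kΩ.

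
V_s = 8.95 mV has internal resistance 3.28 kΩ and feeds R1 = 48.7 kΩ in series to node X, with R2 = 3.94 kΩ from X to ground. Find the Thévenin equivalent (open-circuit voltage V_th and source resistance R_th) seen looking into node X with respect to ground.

R1' = 3.28 + 48.7 = 51.98 kΩ (source resistance + R1).
With X open, the divider is unloaded: V_th = 8.95 × 3.94/55.92 = 0.6306 mV.
With V_s suppressed (replaced by a short), R_th = R1' ‖ R2 = (51.98 × 3.94)/(51.98 + 3.94) = 3.662 kΩ.

V_th ≈ 0.631 mV, R_th ≈ 3.66 kΩ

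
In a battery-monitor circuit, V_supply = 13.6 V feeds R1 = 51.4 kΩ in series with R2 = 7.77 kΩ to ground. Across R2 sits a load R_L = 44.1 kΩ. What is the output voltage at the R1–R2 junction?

V_out ≈ 1.55 V

First combine the lower leg with the load: R2 ‖ R_L = 6.606 kΩ.
Now apply the divider: V_out = 13.6 × 0.1139 = 1.549 V.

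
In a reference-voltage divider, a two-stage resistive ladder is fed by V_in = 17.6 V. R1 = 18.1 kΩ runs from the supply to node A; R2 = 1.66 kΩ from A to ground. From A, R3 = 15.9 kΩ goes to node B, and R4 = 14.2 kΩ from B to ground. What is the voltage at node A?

Node A sees R2 in parallel with the series input of stage 2, R3 + R4 = 30.10 kΩ.
R2 ‖ (R3+R4) = 1.573 kΩ.
V_A = 17.6 × 1.573/(18.1 + 1.573) = 1.407 V.

V_A ≈ 1.41 V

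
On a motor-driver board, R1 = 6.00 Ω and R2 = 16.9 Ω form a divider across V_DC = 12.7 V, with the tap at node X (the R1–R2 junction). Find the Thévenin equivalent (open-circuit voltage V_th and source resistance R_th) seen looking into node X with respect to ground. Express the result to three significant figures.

V_th is the unloaded tap voltage: V_DC · R2/(R1+R2) = 12.7 × 0.7380 = 9.372 V.
Zeroing V_DC shorts the top of R1 to ground, so R_th = R1 ‖ R2 = 4.428 Ω.

V_th ≈ 9.37 V, R_th ≈ 4.43 Ω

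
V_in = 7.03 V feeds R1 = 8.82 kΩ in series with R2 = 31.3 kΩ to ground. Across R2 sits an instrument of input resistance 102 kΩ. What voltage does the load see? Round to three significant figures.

First combine the lower leg with the load: R2 ‖ R_L = 23.95 kΩ.
Then V_out = V_in · R2'/(R1 + R2') = 7.03 × 23.95/32.77 = 5.138 V.
(Unloaded it would be 5.48 V; the load pulls it down.)

V_out ≈ 5.14 V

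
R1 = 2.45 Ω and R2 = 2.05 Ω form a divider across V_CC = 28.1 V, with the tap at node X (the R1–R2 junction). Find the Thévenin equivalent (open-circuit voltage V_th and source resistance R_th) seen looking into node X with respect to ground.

With X open, the divider is unloaded: V_th = 28.1 × 2.05/4.500 = 12.80 V.
With V_CC suppressed (replaced by a short), R_th = R1 ‖ R2 = (2.450 × 2.05)/(2.450 + 2.05) = 1.116 Ω.

V_th ≈ 12.8 V, R_th ≈ 1.12 Ω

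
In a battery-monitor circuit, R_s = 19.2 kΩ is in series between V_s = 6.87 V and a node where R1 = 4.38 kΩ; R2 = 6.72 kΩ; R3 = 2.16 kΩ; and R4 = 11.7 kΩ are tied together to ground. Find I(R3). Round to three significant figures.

I ≈ 0.169 mA

Combine the parallel branches: R_p = (1/4.38 + 1/6.72 + 1/2.16 + 1/11.7)⁻¹ = 1.080 kΩ.
Node voltage V_A = V_s · R_p/(R_s + R_p) = 6.87 × 0.05327 = 0.3660 V.
Branch current I = V_A/R3 = 0.3660/2.16 = 0.1694 mA.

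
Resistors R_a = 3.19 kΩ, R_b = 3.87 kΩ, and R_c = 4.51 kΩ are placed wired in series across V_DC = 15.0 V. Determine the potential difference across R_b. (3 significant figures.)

V ≈ 5.02 V

ΣR = 3.19 + 3.87 + 4.51 = 11.57 kΩ.
By the voltage-divider rule, V = 15.0 × 3.870/11.57 = 5.017 V.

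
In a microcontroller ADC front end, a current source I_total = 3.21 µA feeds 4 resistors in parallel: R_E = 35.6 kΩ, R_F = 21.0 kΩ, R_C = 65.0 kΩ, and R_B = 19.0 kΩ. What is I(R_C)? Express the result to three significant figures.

I ≈ 0.344 µA

ΣG = 1/35.6 + 1/21.0 + 1/65.0 + 1/19.0 = 0.1437.
Current divider: I(R_C) = I_total · G_k/ΣG = 3.21 × (0.01538/0.1437) = 3.21 × 0.1070 = 0.3436 µA.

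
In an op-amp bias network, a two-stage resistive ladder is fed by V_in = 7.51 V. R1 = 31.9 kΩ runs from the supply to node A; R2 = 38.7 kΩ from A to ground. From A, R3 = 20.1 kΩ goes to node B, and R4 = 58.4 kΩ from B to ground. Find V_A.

V_A ≈ 3.37 V

Looking into the second stage from A: R3 + R4 = 78.50 kΩ appears in parallel with R2.
Effective lower resistance at A: R2 ‖ 78.50 = 25.92 kΩ.
So V_A = 7.51 × 0.4483 = 3.367 V.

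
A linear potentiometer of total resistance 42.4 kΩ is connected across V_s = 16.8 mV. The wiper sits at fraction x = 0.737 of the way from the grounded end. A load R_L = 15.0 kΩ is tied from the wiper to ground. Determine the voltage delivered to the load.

V_out ≈ 8.00 mV

Split the track: R_lower = x·R_p = 31.25 kΩ, R_upper = (1−x)·R_p = 11.15 kΩ.
Lower segment in parallel with the load: 31.25 ‖ 15.0 = 10.14 kΩ.
V_out = 16.8 × 10.14/(11.15 + 10.14) = 7.999 mV.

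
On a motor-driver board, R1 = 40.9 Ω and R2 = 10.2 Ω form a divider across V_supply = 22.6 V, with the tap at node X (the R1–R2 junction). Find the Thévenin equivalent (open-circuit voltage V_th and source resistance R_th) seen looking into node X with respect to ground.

V_th ≈ 4.51 V, R_th ≈ 8.16 Ω

With X open, the divider is unloaded: V_th = 22.6 × 10.2/51.10 = 4.511 V.
Zeroing V_supply shorts the top of R1 to ground, so R_th = R1 ‖ R2 = 8.164 Ω.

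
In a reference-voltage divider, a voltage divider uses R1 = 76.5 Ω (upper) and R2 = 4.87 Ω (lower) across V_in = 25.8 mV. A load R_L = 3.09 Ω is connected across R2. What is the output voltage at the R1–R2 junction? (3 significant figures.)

V_out ≈ 0.622 mV

The load sits in parallel with R2, giving an effective lower resistance R2' = R2·R_L/(R2+R_L) = 1.890 Ω.
Then V_out = V_in · R2'/(R1 + R2') = 25.8 × 1.890/78.39 = 0.6222 mV.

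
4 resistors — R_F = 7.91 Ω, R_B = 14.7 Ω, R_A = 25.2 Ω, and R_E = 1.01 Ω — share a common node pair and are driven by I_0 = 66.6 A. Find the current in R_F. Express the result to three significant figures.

I ≈ 6.88 A

ΣG = 1/7.91 + 1/14.7 + 1/25.2 + 1/1.01 = 1.224.
Current divider: I(R_F) = I_0 · G_k/ΣG = 66.6 × (0.1264/1.224) = 66.6 × 0.1033 = 6.878 A.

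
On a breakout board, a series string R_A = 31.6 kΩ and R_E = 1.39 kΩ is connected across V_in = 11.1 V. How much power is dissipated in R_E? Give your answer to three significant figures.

Series current I = V_in/ΣR = 11.1/32.99 = 0.3365 mA.
P(R_E) = I²·R_E = (0.3365)² × 1.39 = 0.1574 mW.

P ≈ 0.157 mW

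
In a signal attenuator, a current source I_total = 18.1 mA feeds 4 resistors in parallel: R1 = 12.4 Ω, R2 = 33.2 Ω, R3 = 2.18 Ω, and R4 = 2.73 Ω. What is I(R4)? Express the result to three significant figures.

I ≈ 7.09 mA

Conductances: ΣG = 1/12.4 + 1/33.2 + 1/2.18 + 1/2.73 = 0.9358 (1/Ω).
R4 takes the fraction G_k/ΣG = 0.3663/0.9358 = 0.3914, so I = 18.1 × 0.3914 = 7.085 mA.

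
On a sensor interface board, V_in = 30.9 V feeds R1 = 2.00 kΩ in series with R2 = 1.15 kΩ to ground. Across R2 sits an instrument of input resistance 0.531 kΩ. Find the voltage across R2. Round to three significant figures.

V_out ≈ 4.75 V

The load sits in parallel with R2, giving an effective lower resistance R2' = R2·R_L/(R2+R_L) = 0.3633 kΩ.
Then V_out = V_in · R2'/(R1 + R2') = 30.9 × 0.3633/2.363 = 4.750 V.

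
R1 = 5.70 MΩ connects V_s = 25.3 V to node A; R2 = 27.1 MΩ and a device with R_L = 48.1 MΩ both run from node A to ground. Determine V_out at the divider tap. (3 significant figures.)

V_out ≈ 19.0 V

R2 ‖ R_L = (27.1 × 48.1)/(27.1 + 48.1) = 17.33 MΩ.
Then V_out = V_s · R2'/(R1 + R2') = 25.3 × 17.33/23.03 = 19.04 V.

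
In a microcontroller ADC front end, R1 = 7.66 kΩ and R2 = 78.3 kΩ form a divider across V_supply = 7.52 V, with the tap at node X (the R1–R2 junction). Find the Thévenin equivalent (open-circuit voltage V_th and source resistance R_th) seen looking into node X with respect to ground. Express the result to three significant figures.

With X open, the divider is unloaded: V_th = 7.52 × 78.3/85.96 = 6.850 V.
With V_supply suppressed (replaced by a short), R_th = R1 ‖ R2 = (7.660 × 78.3)/(7.660 + 78.3) = 6.977 kΩ.

V_th ≈ 6.85 V, R_th ≈ 6.98 kΩ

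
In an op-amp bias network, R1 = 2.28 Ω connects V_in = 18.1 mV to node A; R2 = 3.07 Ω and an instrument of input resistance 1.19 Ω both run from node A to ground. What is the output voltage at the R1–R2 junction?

V_out ≈ 4.95 mV

The load sits in parallel with R2, giving an effective lower resistance R2' = R2·R_L/(R2+R_L) = 0.8576 Ω.
Voltage divider with the loaded lower leg: V_out = 18.1 × 0.8576/(2.28 + 0.8576) = 18.1 × 0.2733 = 4.947 mV.
(Unloaded it would be 10.4 mV; the load pulls it down.)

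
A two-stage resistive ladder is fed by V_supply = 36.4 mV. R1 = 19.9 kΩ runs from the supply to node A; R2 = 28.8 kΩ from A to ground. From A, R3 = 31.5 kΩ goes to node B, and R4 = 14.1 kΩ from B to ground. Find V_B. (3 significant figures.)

V_B ≈ 5.29 mV

Looking into the second stage from A: R3 + R4 = 45.60 kΩ appears in parallel with R2.
R2 ‖ (R3+R4) = 17.65 kΩ.
V_A = 36.4 × 17.65/(19.9 + 17.65) = 17.11 mV.
Stage 2 is unloaded, so V_B = V_A · R4/(R3+R4) = 17.11 × 14.1/45.60 = 5.291 mV.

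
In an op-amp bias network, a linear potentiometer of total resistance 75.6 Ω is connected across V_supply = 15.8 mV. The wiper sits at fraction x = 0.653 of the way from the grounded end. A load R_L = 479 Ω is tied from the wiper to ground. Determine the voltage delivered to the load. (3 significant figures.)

The pot divides into 26.23 Ω above the wiper and 49.37 Ω below.
Lower segment in parallel with the load: 49.37 ‖ 479 = 44.75 Ω.
Loaded-divider output: V_out = 15.8 × 0.6305 = 9.961 mV.
(Unloaded: V_out = x·V_supply = 10.3 mV.)

V_out ≈ 9.96 mV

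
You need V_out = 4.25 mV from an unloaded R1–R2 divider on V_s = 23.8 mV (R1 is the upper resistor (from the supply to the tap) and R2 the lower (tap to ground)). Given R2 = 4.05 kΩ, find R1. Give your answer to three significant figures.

R1 ≈ 18.6 kΩ

The divider ratio is R2/(R1+R2) = 4.25/23.8 = 0.1786.
So R1 = R2 · (V_s/V_out − 1) = 4.05 × (23.8/4.25 − 1) = 4.05 × 4.600 = 18.63 kΩ.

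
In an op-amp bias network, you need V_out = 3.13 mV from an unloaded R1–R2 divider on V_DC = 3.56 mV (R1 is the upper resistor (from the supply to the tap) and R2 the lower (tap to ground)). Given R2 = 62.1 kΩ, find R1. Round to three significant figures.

The divider ratio is R2/(R1+R2) = 3.13/3.56 = 0.8792.
Rearranging, R1 = R2·(1−k)/k = 62.1 × 0.1374 = 8.531 kΩ.

R1 ≈ 8.53 kΩ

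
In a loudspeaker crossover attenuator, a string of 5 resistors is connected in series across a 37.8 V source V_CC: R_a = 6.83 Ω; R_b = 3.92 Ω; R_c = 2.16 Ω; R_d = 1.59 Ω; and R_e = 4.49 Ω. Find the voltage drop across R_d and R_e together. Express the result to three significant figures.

V ≈ 12.1 V

ΣR = 6.83 + 3.92 + 2.16 + 1.59 + 4.49 = 18.99 Ω.
R_{R_d..R_e} = 1.59 + 4.49 = 6.080 Ω.
Voltage divider: V = V_CC · (6.080 / 18.99) = 37.8 × 0.3202 = 12.10 V.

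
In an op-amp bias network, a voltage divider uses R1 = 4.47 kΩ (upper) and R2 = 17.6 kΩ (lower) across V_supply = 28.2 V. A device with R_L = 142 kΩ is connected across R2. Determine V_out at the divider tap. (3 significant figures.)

V_out ≈ 21.9 V

The load sits in parallel with R2, giving an effective lower resistance R2' = R2·R_L/(R2+R_L) = 15.66 kΩ.
Now apply the divider: V_out = 28.2 × 0.7779 = 21.94 V.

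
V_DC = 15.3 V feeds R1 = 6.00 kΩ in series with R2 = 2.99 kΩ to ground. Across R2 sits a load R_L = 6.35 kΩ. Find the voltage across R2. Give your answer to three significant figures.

V_out ≈ 3.87 V

First combine the lower leg with the load: R2 ‖ R_L = 2.033 kΩ.
Then V_out = V_DC · R2'/(R1 + R2') = 15.3 × 2.033/8.033 = 3.872 V.
(Unloaded it would be 5.09 V; the load pulls it down.)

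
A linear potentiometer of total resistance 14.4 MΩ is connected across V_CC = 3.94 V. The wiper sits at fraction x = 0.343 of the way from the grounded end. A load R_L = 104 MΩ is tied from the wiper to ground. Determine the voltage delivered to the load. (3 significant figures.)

V_out ≈ 1.31 V

Split the track: R_lower = x·R_p = 4.939 MΩ, R_upper = (1−x)·R_p = 9.461 MΩ.
R_L loads the lower segment: effective lower R = 4.715 MΩ.
Then V_out = V_CC · 4.715/(9.461 + 4.715) = 1.311 V.
(Unloaded: V_out = x·V_CC = 1.35 V.)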